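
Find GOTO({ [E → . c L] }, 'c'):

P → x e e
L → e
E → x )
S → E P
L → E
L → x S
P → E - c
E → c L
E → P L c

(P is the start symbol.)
GOTO(I, 'c') = CLOSURE({ [A → αX.β] : [A → α.Xβ] ∈ I, X = 'c' })

Items with dot before 'c', with the dot advanced:
  [E → . c L] → [E → c . L]
Closure of the advanced items:
  [E → c . L] has the dot before L: add [L → . e], [L → . E], [L → . x S]
  [L → . E] has the dot before E: add [E → . x )], [E → . c L], [E → . P L c]
  [E → . P L c] has the dot before P: add [P → . x e e], [P → . E - c]

GOTO = { [E → . P L c], [E → . c L], [E → . x )], [E → c . L], [L → . E], [L → . e], [L → . x S], [P → . E - c], [P → . x e e] }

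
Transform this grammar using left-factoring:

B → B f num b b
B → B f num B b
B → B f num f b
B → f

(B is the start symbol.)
Left-factoring transforms A → αβ₁ | αβ₂ into A → αA' and A' → β₁ | β₂
(α is the longest common prefix among the alternatives). Repeat until
no nonterminal has two alternatives with a common prefix.

Round 1: B has alternatives sharing prefix 'B f num'. Introduce B': B → B f num B'
  Add: B' → b b
  Add: B' → B b
  Add: B' → f b

No remaining common prefixes — done.

Resulting grammar:
B → B f num B'
B' → b b
B' → B b
B' → f b
B → f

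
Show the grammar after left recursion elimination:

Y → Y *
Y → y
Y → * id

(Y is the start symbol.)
Y is directly left-recursive. The standard transformation for
  A → A α₁ | ... | A α_m | β₁ | ... | β_n
is
  A  → β₁ A' | ... | β_n A'
  A' → α₁ A' | ... | α_m A' | ε

Y → y becomes Y → y Y'
Y → * id becomes Y → * id Y'
Y → Y * becomes Y' → * Y'
Add Y' → ε

Resulting grammar:
Y → y Y'
Y → * id Y'
Y' → * Y'
Y' → ε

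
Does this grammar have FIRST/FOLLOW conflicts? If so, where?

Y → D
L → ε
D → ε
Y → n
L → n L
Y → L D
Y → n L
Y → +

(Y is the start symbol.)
A FIRST/FOLLOW conflict occurs when a non-terminal N has a nullable alternative N → β (β ⇒* ε) and another alternative N → α with FIRST(α) ∩ FOLLOW(N) ≠ ∅: on such a lookahead the parser cannot decide between expanding α and letting N vanish via β.

Nullable non-terminals: D, L, Y.
FIRST sets used below: FIRST(D) = { ε }, FIRST(L) = { 'n', ε }
D has a nullable alternative but only one production, so nothing to check.

L: nullable alternative(s) L → ε; FOLLOW(L) = { $ }
  L → ε: FIRST \ {ε} = { } — this is the only nullable alternative, skip
  L → n L: FIRST \ {ε} = { 'n' } — disjoint from FOLLOW(L)

Y: nullable alternative(s) Y → D, Y → L D; FOLLOW(Y) = { $ }
  Y → D: FIRST \ {ε} = { } — disjoint from FOLLOW(Y)
  Y → n: FIRST \ {ε} = { 'n' } — disjoint from FOLLOW(Y)
  Y → L D: FIRST \ {ε} = { 'n' } — disjoint from FOLLOW(Y)
  Y → n L: FIRST \ {ε} = { 'n' } — disjoint from FOLLOW(Y)
  Y → +: FIRST \ {ε} = { '+' } — disjoint from FOLLOW(Y)

No FIRST/FOLLOW conflicts found.

Answer: No FIRST/FOLLOW conflicts.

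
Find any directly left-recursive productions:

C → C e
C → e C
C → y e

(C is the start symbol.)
Direct left recursion occurs when N → N α for some non-terminal N (the right-hand side begins with the left-hand side itself).

C → C e: LEFT RECURSIVE (starts with C)
C → e C: starts with e
C → y e: starts with y

The grammar has direct left recursion on: C.

Answer: Yes, C is left-recursive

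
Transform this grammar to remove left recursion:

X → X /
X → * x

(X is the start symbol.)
X → * x X'
X' → / X'
X' → ε

X is directly left-recursive. The standard transformation for
  A → A α₁ | ... | A α_m | β₁ | ... | β_n
is
  A  → β₁ A' | ... | β_n A'
  A' → α₁ A' | ... | α_m A' | ε

X → * x becomes X → * x X'
X → X / becomes X' → / X'
Add X' → ε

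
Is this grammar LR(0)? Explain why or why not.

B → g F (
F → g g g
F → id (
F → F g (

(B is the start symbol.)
Yes, the grammar is LR(0)

A grammar is LR(0) if no state in the canonical LR(0) collection has:
  - both a shift item (dot before a terminal) and a complete item (shift-reduce conflict), or
  - two or more complete items (reduce-reduce conflict; the accept item [B' → B .] counts as a complete item here).

Augment with B' → B and build the canonical LR(0) collection (I0 = CLOSURE({[B' → . B]}), then GOTO on every symbol after a dot until no new states appear). It has 12 states:
  I0: { [B → . g F (], [B' → . B] }  — shift
  I1: { [B' → B .] }  — accept
  I2: { [B → g . F (], [F → . F g (], [F → . g g g], [F → . id (] }  — shift
  I3: { [B → g F . (], [F → F . g (] }  — shift
  I4: { [F → g . g g] }  — shift
  I5: { [F → id . (] }  — shift
  I6: { [F → id ( .] }  — reduce
  I7: { [F → g g . g] }  — shift
  I8: { [F → g g g .] }  — reduce
  I9: { [B → g F ( .] }  — reduce
  I10: { [F → F g . (] }  — shift
  I11: { [F → F g ( .] }  — reduce

Every state is either a pure shift/goto state or contains exactly one complete item and nothing to shift — no conflicts. The grammar is LR(0).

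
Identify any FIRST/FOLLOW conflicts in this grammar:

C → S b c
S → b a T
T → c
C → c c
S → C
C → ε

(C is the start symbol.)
Yes. C → S b c with FOLLOW(C) on { 'b' }; S → b a T with FOLLOW(S) on { 'b' }

A FIRST/FOLLOW conflict occurs when a non-terminal N has a nullable alternative N → β (β ⇒* ε) and another alternative N → α with FIRST(α) ∩ FOLLOW(N) ≠ ∅: on such a lookahead the parser cannot decide between expanding α and letting N vanish via β.

Nullable non-terminals: C, S.
FIRST sets used below: FIRST(S) = { 'b', 'c', ε }, FIRST(C) = { 'b', 'c', ε }

C: nullable alternative(s) C → ε; FOLLOW(C) = { $, 'b' }
  C → S b c: FIRST \ {ε} = { 'b', 'c' } — overlaps FOLLOW(C) on { 'b' }: CONFLICT
  C → c c: FIRST \ {ε} = { 'c' } — disjoint from FOLLOW(C)
  C → ε: FIRST \ {ε} = { } — this is the only nullable alternative, skip

S: nullable alternative(s) S → C; FOLLOW(S) = { 'b' }
  S → b a T: FIRST \ {ε} = { 'b' } — overlaps FOLLOW(S) on { 'b' }: CONFLICT
  S → C: FIRST \ {ε} = { 'b', 'c' } — this is the only nullable alternative, skip

T has no nullable alternative, so no FIRST/FOLLOW check is needed there.

So the grammar has 2 FIRST/FOLLOW conflicts (marked CONFLICT above).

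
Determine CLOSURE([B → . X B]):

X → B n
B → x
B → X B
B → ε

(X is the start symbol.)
{ [B → . X B], [B → . x], [B → .], [X → . B n] }

Start with: [B → . X B]
  [B → . X B] has the dot before X: add [X → . B n]
  [X → . B n] has the dot before B: add [B → . x], [B → .]
No further items can be added.

CLOSURE = { [B → . X B], [B → . x], [B → .], [X → . B n] }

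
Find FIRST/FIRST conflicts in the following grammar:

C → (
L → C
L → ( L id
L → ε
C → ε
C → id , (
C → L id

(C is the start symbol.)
Yes. C → '(' / C → L id on { '(' }; C → id ',' '(' / C → L id on { 'id' }; L → C / L → '(' L id on { '(' }; L → C / L → ε on { ε }

FIRST sets of the non-terminals at (or reachable through a nullable prefix from) the front of some alternative:
  FIRST(L) = { '(', 'id', ε }
  FIRST(C) = { '(', 'id', ε }

Productions for C:
  C → (: FIRST = { '(' }
  C → ε: FIRST = { ε }
  C → id , (: FIRST = { 'id' }
  C → L id: FIRST = { '(', 'id' }
Productions for L:
  L → C: FIRST = { '(', 'id', ε }
  L → ( L id: FIRST = { '(' }
  L → ε: FIRST = { ε }

Conflict for C: C → ( and C → L id
  Overlap: { '(' }
Conflict for C: C → id , ( and C → L id
  Overlap: { 'id' }
Conflict for L: L → C and L → ( L id
  Overlap: { '(' }
Conflict for L: L → C and L → ε
  Overlap: { ε }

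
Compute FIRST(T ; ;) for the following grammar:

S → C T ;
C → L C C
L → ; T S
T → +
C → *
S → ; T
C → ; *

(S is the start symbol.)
{ '+' }

FIRST sets of the non-terminals involved (from the grammar, by fixed-point iteration):
  FIRST(T) = { '+' }

To compute FIRST(T ; ;), process the symbols left to right:
Symbol T is a non-terminal. Add FIRST(T) \ {ε} = { '+' }
T is not nullable (ε ∉ FIRST(T)), so stop here.
FIRST(T ; ;) = { '+' }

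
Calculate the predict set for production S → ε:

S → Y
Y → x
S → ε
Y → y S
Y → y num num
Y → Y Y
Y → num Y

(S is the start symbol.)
PREDICT(S → ε) = (FIRST(RHS) \ {ε}) ∪ (FOLLOW(S) if ε ∈ FIRST(RHS), i.e. RHS ⇒* ε)
The right-hand side is ε (FIRST(ε) = { ε }), so the predict set is FOLLOW(S) = { $, 'num', 'x', 'y' }
PREDICT(S → ε) = { $, 'num', 'x', 'y' }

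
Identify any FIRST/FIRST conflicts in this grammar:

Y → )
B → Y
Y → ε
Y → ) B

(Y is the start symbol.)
A FIRST/FIRST conflict occurs when two productions N → α and N → β for the same non-terminal have FIRST(α) ∩ FIRST(β) ≠ ∅ (with ε ∈ FIRST of a nullable right-hand side, so two nullable alternatives also conflict).

Productions for Y:
  Y → ): FIRST = { ')' }
  Y → ε: FIRST = { ε }
  Y → ) B: FIRST = { ')' }
B has only one production, so no FIRST/FIRST conflict is possible there.

Conflict for Y: Y → ) and Y → ) B
  Overlap: { ')' }

Answer: Yes. Y → ')' / Y → ')' B on { ')' }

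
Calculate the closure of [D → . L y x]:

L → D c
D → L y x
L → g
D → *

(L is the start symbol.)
{ [D → . *], [D → . L y x], [L → . D c], [L → . g] }

To compute CLOSURE, for each item [A → α.Bβ] where B is a non-terminal, add [B → .γ] for all productions B → γ; repeat for the newly added items until nothing changes.

Start with: [D → . L y x]
  [D → . L y x] has the dot before L: add [L → . D c], [L → . g]
  [L → . D c] has the dot before D: add [D → . *]
No further items can be added.

CLOSURE = { [D → . *], [D → . L y x], [L → . D c], [L → . g] }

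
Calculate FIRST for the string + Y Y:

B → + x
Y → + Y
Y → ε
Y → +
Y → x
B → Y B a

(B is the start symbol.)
To compute FIRST(+ Y Y), process the symbols left to right:
Symbol + is a terminal. Add '+' and stop.
FIRST(+ Y Y) = { '+' }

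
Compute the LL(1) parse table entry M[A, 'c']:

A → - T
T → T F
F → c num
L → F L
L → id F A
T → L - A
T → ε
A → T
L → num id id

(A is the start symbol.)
A → T

To find M[A, 'c'], we find productions for A where 'c' is in the predict set (PREDICT(N → α) = (FIRST(α) \ {ε}) ∪ (FOLLOW(N) if α ⇒* ε)).

Relevant sets:
  FIRST(T) = { 'c', 'id', 'num', ε }
  FOLLOW(A) = { $, '-', 'c' }

A → - T: PREDICT = { '-' }
A → T: PREDICT = { $, '-', 'c', 'id', 'num' }
  'c' is in predict set, so this production goes in M[A, 'c']

M[A, 'c'] = A → T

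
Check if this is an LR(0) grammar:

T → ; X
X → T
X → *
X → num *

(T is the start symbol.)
A grammar is LR(0) if no state in the canonical LR(0) collection has:
  - both a shift item (dot before a terminal) and a complete item (shift-reduce conflict), or
  - two or more complete items (reduce-reduce conflict; the accept item [T' → T .] counts as a complete item here).

Augment with T' → T and build the canonical LR(0) collection (I0 = CLOSURE({[T' → . T]}), then GOTO on every symbol after a dot until no new states appear). It has 8 states:
  I0: { [T → . ; X], [T' → . T] }  — shift
  I1: { [T → . ; X], [T → ; . X], [X → . *], [X → . T], [X → . num *] }  — shift
  I2: { [T' → T .] }  — accept
  I3: { [X → * .] }  — reduce
  I4: { [X → T .] }  — reduce
  I5: { [T → ; X .] }  — reduce
  I6: { [X → num . *] }  — shift
  I7: { [X → num * .] }  — reduce

Every state is either a pure shift/goto state or contains exactly one complete item and nothing to shift — no conflicts. The grammar is LR(0).

Answer: Yes, the grammar is LR(0)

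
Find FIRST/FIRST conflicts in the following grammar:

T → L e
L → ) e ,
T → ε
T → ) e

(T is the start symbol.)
Yes. T → L e / T → ')' e on { ')' }

A FIRST/FIRST conflict occurs when two productions N → α and N → β for the same non-terminal have FIRST(α) ∩ FIRST(β) ≠ ∅ (with ε ∈ FIRST of a nullable right-hand side, so two nullable alternatives also conflict).

FIRST sets of the non-terminals at (or reachable through a nullable prefix from) the front of some alternative:
  FIRST(L) = { ')' }

Productions for T:
  T → L e: FIRST = { ')' }
  T → ε: FIRST = { ε }
  T → ) e: FIRST = { ')' }
L has only one production, so no FIRST/FIRST conflict is possible there.

Conflict for T: T → L e and T → ) e
  Overlap: { ')' }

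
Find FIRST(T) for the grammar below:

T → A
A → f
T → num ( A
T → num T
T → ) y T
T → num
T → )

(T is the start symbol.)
{ ')', 'f', 'num' }

To compute FIRST(T), examine every production with T on the left-hand side, reading each right-hand side left to right until a non-nullable symbol is reached.

FIRST sets of the other non-terminals involved (by the same procedure, iterated to a fixed point):
  FIRST(A) = { 'f' }

From T → A:
  - A is a non-terminal: add FIRST(A) \ {ε} = { 'f' }
    A is not nullable, so stop
From T → num ( A:
  - num is a terminal: add 'num' and stop
From T → num T:
  - num is a terminal: add 'num' and stop
From T → ) y T:
  - ')' is a terminal: add ')' and stop
From T → num:
  - num is a terminal: add 'num' and stop
From T → ):
  - ')' is a terminal: add ')' and stop

Collecting: FIRST(T) = { ')', 'f', 'num' }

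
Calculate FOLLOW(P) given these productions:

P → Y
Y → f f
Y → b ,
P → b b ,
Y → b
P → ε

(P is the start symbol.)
{ $ }

To compute FOLLOW(P), find every occurrence of P on a right-hand side N → α P β: add FIRST(β) \ {ε}, and if β is empty or nullable also add FOLLOW(N). Iterate to a fixed point.

P is the start symbol, so $ ∈ FOLLOW(P).
P does not occur on any right-hand side.

Taking the union: FOLLOW(P) = { $ }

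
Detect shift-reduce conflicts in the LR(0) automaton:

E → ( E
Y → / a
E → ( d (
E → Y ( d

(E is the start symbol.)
No shift-reduce conflicts

Augment with E' → E and build the canonical LR(0) collection (I0 = CLOSURE({[E' → . E]}), then GOTO on every symbol after a dot until no new states appear). It has 11 states:
  I0: { [E → . ( E], [E → . ( d (], [E → . Y ( d], [E' → . E], [Y → . / a] }  — shift
  I1: { [E → ( . E], [E → ( . d (], [E → . ( E], [E → . ( d (], [E → . Y ( d], [Y → . / a] }  — shift
  I2: { [Y → / . a] }  — shift
  I3: { [E' → E .] }  — accept
  I4: { [E → Y . ( d] }  — shift
  I5: { [E → Y ( . d] }  — shift
  I6: { [E → Y ( d .] }  — reduce
  I7: { [Y → / a .] }  — reduce
  I8: { [E → ( E .] }  — reduce
  I9: { [E → ( d . (] }  — shift
  I10: { [E → ( d ( .] }  — reduce

No state contains both a complete item and a shift item.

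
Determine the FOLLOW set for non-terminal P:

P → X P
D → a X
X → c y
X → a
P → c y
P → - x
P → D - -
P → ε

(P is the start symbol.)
{ $ }

To compute FOLLOW(P), find every occurrence of P on a right-hand side N → α P β: add FIRST(β) \ {ε}, and if β is empty or nullable also add FOLLOW(N). Iterate to a fixed point.

P is the start symbol, so $ ∈ FOLLOW(P).
In P → X P: P is at the end; this adds FOLLOW(P) to itself — nothing new

Taking the union: FOLLOW(P) = { $ }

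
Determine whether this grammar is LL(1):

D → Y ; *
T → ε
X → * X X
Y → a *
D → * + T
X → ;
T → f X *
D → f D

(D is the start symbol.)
Yes, the grammar is LL(1).

Relevant sets:
  FIRST(Y) = { 'a' }
  FOLLOW(T) = { $ }

For D:
  PREDICT(D → Y ';' '*') = { 'a' }
  PREDICT(D → '*' '+' T) = { '*' }
  PREDICT(D → f D) = { 'f' }
For T:
  PREDICT(T → ε) = { $ }
  PREDICT(T → f X '*') = { 'f' }
For X:
  PREDICT(X → '*' X X) = { '*' }
  PREDICT(X → ';') = { ';' }
Y has a single production, so nothing to check there.

All predict sets are disjoint. The grammar IS LL(1).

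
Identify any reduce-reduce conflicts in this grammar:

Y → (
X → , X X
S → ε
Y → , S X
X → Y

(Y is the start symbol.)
Augment with Y' → Y and build the canonical LR(0) collection (I0 = CLOSURE({[Y' → . Y]}), then GOTO on every symbol after a dot until no new states appear). It has 10 states:
  I0: { [Y → . (], [Y → . , S X], [Y' → . Y] }  — shift
  I1: { [Y → ( .] }  — reduce
  I2: { [S → .], [Y → , . S X] }  — reduce
  I3: { [Y' → Y .] }  — accept
  I4: { [X → . , X X], [X → . Y], [Y → , S . X], [Y → . (], [Y → . , S X] }  — shift
  I5: { [S → .], [X → , . X X], [X → . , X X], [X → . Y], [Y → , . S X], [Y → . (], [Y → . , S X] }  — shift, reduce
  I6: { [Y → , S X .] }  — reduce
  I7: { [X → Y .] }  — reduce
  I8: { [X → , X . X], [X → . , X X], [X → . Y], [Y → . (], [Y → . , S X] }  — shift
  I9: { [X → , X X .] }  — reduce

No state contains more than one complete item.

Answer: No reduce-reduce conflicts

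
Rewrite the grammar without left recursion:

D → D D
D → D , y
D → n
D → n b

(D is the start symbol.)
D → n D'
D → n b D'
D' → D D'
D' → , y D'
D' → ε

D is directly left-recursive. The standard transformation for
  A → A α₁ | ... | A α_m | β₁ | ... | β_n
is
  A  → β₁ A' | ... | β_n A'
  A' → α₁ A' | ... | α_m A' | ε

D → n becomes D → n D'
D → n b becomes D → n b D'
D → D D becomes D' → D D'
D → D , y becomes D' → , y D'
Add D' → ε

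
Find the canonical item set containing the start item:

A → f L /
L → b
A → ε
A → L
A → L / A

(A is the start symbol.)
{ [A → . L / A], [A → . L], [A → . f L /], [A → .], [A' → . A], [L → . b] }

First, augment the grammar with A' → A
I₀ = CLOSURE({ [A' → . A] }):
  [A' → . A] has the dot before A: add [A → . f L /], [A → .], [A → . L], [A → . L / A]
  [A → . L] has the dot before L: add [L → . b]
No further items can be added.

I₀ = { [A → . L / A], [A → . L], [A → . f L /], [A → .], [A' → . A], [L → . b] }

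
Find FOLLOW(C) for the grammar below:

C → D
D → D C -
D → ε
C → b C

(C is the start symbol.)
{ $, '-' }

To compute FOLLOW(C), find every occurrence of C on a right-hand side N → α C β: add FIRST(β) \ {ε}, and if β is empty or nullable also add FOLLOW(N). Iterate to a fixed point.

C is the start symbol, so $ ∈ FOLLOW(C).
In D → D C -: C is followed by '-', add FIRST('-') \ {ε} = { '-' }
In C → b C: C is at the end; this adds FOLLOW(C) to itself — nothing new

Taking the union: FOLLOW(C) = { $, '-' }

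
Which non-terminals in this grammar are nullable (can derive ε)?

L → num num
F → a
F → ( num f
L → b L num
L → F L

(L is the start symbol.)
A non-terminal is nullable if it can derive ε (the empty string): either it has an ε-production, or it has a production whose right-hand side consists entirely of nullable non-terminals.

There are no ε-productions, so no non-terminal can derive ε.
No non-terminals are nullable.

Answer: None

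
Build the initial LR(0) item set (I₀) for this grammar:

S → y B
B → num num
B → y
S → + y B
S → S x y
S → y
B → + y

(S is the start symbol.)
{ [S → . + y B], [S → . S x y], [S → . y B], [S → . y], [S' → . S] }

First, augment the grammar with S' → S
I₀ = CLOSURE({ [S' → . S] }):
  [S' → . S] has the dot before S: add [S → . y B], [S → . + y B], [S → . S x y], [S → . y]
No further items can be added.

I₀ = { [S → . + y B], [S → . S x y], [S → . y B], [S → . y], [S' → . S] }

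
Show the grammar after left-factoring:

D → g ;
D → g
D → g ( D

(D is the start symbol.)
Left-factoring transforms A → αβ₁ | αβ₂ into A → αA' and A' → β₁ | β₂
(α is the longest common prefix among the alternatives). Repeat until
no nonterminal has two alternatives with a common prefix.

Round 1: D has alternatives sharing prefix 'g'. Introduce D': D → g D'
  Add: D' → ;
  Add: D' → ε
  Add: D' → ( D

No remaining common prefixes — done.

Resulting grammar:
D → g D'
D' → ;
D' → ε
D' → ( D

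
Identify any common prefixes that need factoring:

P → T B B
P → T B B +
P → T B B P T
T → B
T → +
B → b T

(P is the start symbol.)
Left-factoring is needed when two productions for the same non-terminal
share a common prefix on the right-hand side.

Productions for P:
  P → T B B
  P → T B B +
  P → T B B P T
Productions for T:
  T → B
  T → +

Found common prefix 'T B B' in productions for P

Answer: Yes, P has productions with common prefix 'T B B'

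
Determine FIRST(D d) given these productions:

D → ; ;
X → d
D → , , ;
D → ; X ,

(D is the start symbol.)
{ ',', ';' }

FIRST sets of the non-terminals involved (from the grammar, by fixed-point iteration):
  FIRST(D) = { ',', ';' }

To compute FIRST(D d), process the symbols left to right:
Symbol D is a non-terminal. Add FIRST(D) \ {ε} = { ',', ';' }
D is not nullable (ε ∉ FIRST(D)), so stop here.
FIRST(D d) = { ',', ';' }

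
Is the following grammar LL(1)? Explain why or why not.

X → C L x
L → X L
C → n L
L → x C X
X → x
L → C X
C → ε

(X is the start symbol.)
No. Predict set conflict for X: { 'x' }

A grammar is LL(1) if for each non-terminal N with multiple productions, the predict sets of those productions are pairwise disjoint, where PREDICT(N → α) = (FIRST(α) \ {ε}) ∪ (FOLLOW(N) if α ⇒* ε).

Relevant sets:
  FIRST(C) = { 'n', ε }
  FIRST(L) = { 'n', 'x' }
  FIRST(X) = { 'n', 'x' }
  FOLLOW(C) = { 'n', 'x' }

For X:
  PREDICT(X → C L x) = { 'n', 'x' }
  PREDICT(X → x) = { 'x' }
For L:
  PREDICT(L → X L) = { 'n', 'x' }
  PREDICT(L → x C X) = { 'x' }
  PREDICT(L → C X) = { 'n', 'x' }
For C:
  PREDICT(C → n L) = { 'n' }
  PREDICT(C → ε) = { 'n', 'x' }

Conflict found: Predict set conflict for X: { 'x' }
The grammar is NOT LL(1).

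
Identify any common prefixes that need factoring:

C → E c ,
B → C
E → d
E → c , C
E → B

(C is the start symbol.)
No, left-factoring is not needed

Left-factoring is needed when two productions for the same non-terminal
share a common prefix on the right-hand side.

Productions for E:
  E → d
  E → c , C
  E → B

No common prefixes found.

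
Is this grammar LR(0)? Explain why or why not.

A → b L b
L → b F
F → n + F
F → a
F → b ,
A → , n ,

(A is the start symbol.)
Augment with A' → A and build the canonical LR(0) collection (I0 = CLOSURE({[A' → . A]}), then GOTO on every symbol after a dot until no new states appear). It has 16 states:
  I0: { [A → . , n ,], [A → . b L b], [A' → . A] }  — shift
  I1: { [A → , . n ,] }  — shift
  I2: { [A' → A .] }  — accept
  I3: { [A → b . L b], [L → . b F] }  — shift
  I4: { [A → b L . b] }  — shift
  I5: { [F → . a], [F → . b ,], [F → . n + F], [L → b . F] }  — shift
  I6: { [L → b F .] }  — reduce
  I7: { [F → a .] }  — reduce
  I8: { [F → b . ,] }  — shift
  I9: { [F → n . + F] }  — shift
  I10: { [F → . a], [F → . b ,], [F → . n + F], [F → n + . F] }  — shift
  I11: { [F → n + F .] }  — reduce
  I12: { [F → b , .] }  — reduce
  I13: { [A → b L b .] }  — reduce
  I14: { [A → , n . ,] }  — shift
  I15: { [A → , n , .] }  — reduce

Every state is either a pure shift/goto state or contains exactly one complete item and nothing to shift — no conflicts. The grammar is LR(0).

Answer: Yes, the grammar is LR(0)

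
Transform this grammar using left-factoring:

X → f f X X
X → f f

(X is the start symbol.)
X → f f X'
X' → X X
X' → ε

Left-factoring transforms A → αβ₁ | αβ₂ into A → αA' and A' → β₁ | β₂
(α is the longest common prefix among the alternatives). Repeat until
no nonterminal has two alternatives with a common prefix.

Round 1: X has alternatives sharing prefix 'f f'. Introduce X': X → f f X'
  Add: X' → X X
  Add: X' → ε

No remaining common prefixes — done.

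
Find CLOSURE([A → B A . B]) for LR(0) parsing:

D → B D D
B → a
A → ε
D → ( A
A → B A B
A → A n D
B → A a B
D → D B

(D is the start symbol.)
{ [A → . A n D], [A → . B A B], [A → .], [A → B A . B], [B → . A a B], [B → . a] }

To compute CLOSURE, for each item [A → α.Bβ] where B is a non-terminal, add [B → .γ] for all productions B → γ; repeat for the newly added items until nothing changes.

Start with: [A → B A . B]
  [A → B A . B] has the dot before B: add [B → . a], [B → . A a B]
  [B → . A a B] has the dot before A: add [A → .], [A → . B A B], [A → . A n D]
No further items can be added.

CLOSURE = { [A → . A n D], [A → . B A B], [A → .], [A → B A . B], [B → . A a B], [B → . a] }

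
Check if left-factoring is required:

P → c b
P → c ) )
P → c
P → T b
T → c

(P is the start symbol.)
Yes, P has productions with common prefix 'c'

Left-factoring is needed when two productions for the same non-terminal
share a common prefix on the right-hand side.

Productions for P:
  P → c b
  P → c ) )
  P → c
  P → T b

Found common prefix 'c' in productions for P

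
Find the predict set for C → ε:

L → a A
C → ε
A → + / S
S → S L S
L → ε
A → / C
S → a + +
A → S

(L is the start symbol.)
{ $, 'a' }

PREDICT(C → ε) = (FIRST(RHS) \ {ε}) ∪ (FOLLOW(C) if ε ∈ FIRST(RHS), i.e. RHS ⇒* ε)
The right-hand side is ε (FIRST(ε) = { ε }), so the predict set is FOLLOW(C) = { $, 'a' }
PREDICT(C → ε) = { $, 'a' }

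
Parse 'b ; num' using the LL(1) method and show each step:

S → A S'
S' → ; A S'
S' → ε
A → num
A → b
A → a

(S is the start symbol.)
Stack is shown with the top on the left.

Stack     Input      Action
---------------------------
S $       b ; num $  output S → A S'
A S' $    b ; num $  output A → b
b S' $    b ; num $  match 'b'
S' $      ; num $    output S' → ; A S'
; A S' $  ; num $    match ';'
A S' $    num $      output A → num
num S' $  num $      match 'num'
S' $      $          output S' → ε
$         $          accept

The string is accepted.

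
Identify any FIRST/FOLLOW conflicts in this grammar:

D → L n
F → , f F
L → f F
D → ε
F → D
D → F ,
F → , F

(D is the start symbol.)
Nullable non-terminals: D, F.
FIRST sets used below: FIRST(L) = { 'f' }, FIRST(F) = { ',', 'f', ε }, FIRST(D) = { ',', 'f', ε }

D: nullable alternative(s) D → ε; FOLLOW(D) = { $, ',', 'n' }
  D → L n: FIRST \ {ε} = { 'f' } — disjoint from FOLLOW(D)
  D → ε: FIRST \ {ε} = { } — this is the only nullable alternative, skip
  D → F ,: FIRST \ {ε} = { ',', 'f' } — overlaps FOLLOW(D) on { ',' }: CONFLICT

F: nullable alternative(s) F → D; FOLLOW(F) = { ',', 'n' }
  F → , f F: FIRST \ {ε} = { ',' } — overlaps FOLLOW(F) on { ',' }: CONFLICT
  F → D: FIRST \ {ε} = { ',', 'f' } — this is the only nullable alternative, skip
  F → , F: FIRST \ {ε} = { ',' } — overlaps FOLLOW(F) on { ',' }: CONFLICT

L has no nullable alternative, so no FIRST/FOLLOW check is needed there.

So the grammar has 3 FIRST/FOLLOW conflicts (marked CONFLICT above).

Answer: Yes. D → F ',' with FOLLOW(D) on { ',' }; F → ',' f F with FOLLOW(F) on { ',' }; F → ',' F with FOLLOW(F) on { ',' }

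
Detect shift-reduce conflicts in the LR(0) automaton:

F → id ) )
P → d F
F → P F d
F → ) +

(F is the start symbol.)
A shift-reduce conflict occurs when an LR(0) state has both:
  - a complete (reduce) item [A → α .] (dot at the end), and
  - a shift item [B → β . c γ] (dot before a terminal).

Augment with F' → F and build the canonical LR(0) collection (I0 = CLOSURE({[F' → . F]}), then GOTO on every symbol after a dot until no new states appear). It has 12 states:
  I0: { [F → . ) +], [F → . P F d], [F → . id ) )], [F' → . F], [P → . d F] }  — shift
  I1: { [F → ) . +] }  — shift
  I2: { [F' → F .] }  — accept
  I3: { [F → . ) +], [F → . P F d], [F → . id ) )], [F → P . F d], [P → . d F] }  — shift
  I4: { [F → . ) +], [F → . P F d], [F → . id ) )], [P → . d F], [P → d . F] }  — shift
  I5: { [F → id . ) )] }  — shift
  I6: { [F → id ) . )] }  — shift
  I7: { [F → id ) ) .] }  — reduce
  I8: { [P → d F .] }  — reduce
  I9: { [F → P F . d] }  — shift
  I10: { [F → P F d .] }  — reduce
  I11: { [F → ) + .] }  — reduce

No state contains both a complete item and a shift item.

Answer: No shift-reduce conflicts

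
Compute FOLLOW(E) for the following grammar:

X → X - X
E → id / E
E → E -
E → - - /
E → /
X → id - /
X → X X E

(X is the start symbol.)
To compute FOLLOW(E), find every occurrence of E on a right-hand side N → α E β: add FIRST(β) \ {ε}, and if β is empty or nullable also add FOLLOW(N). Iterate to a fixed point.

In E → id / E: E is at the end; this adds FOLLOW(E) to itself — nothing new
In E → E -: E is followed by '-', add FIRST('-') \ {ε} = { '-' }
In X → X X E: E is at the end, add FOLLOW(X)

The FOLLOW sets referred to above (computed the same way, to a fixed point):
  FOLLOW(X) = { $, '-', '/', 'id' }

Taking the union: FOLLOW(E) = { $, '-', '/', 'id' }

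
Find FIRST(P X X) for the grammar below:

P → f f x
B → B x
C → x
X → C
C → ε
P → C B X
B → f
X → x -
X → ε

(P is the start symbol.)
{ 'f', 'x' }

FIRST sets of the non-terminals involved (from the grammar, by fixed-point iteration):
  FIRST(P) = { 'f', 'x' }

To compute FIRST(P X X), process the symbols left to right:
Symbol P is a non-terminal. Add FIRST(P) \ {ε} = { 'f', 'x' }
P is not nullable (ε ∉ FIRST(P)), so stop here.
FIRST(P X X) = { 'f', 'x' }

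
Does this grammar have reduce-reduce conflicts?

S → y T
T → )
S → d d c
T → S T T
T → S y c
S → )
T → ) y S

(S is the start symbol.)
A reduce-reduce conflict occurs when an LR(0) state has two complete items [A → α .] and [B → β .] — both call for a reduction, and with no lookahead the parser cannot choose between them.

Augment with S' → S and build the canonical LR(0) collection (I0 = CLOSURE({[S' → . S]}), then GOTO on every symbol after a dot until no new states appear). It has 16 states:
  I0: { [S → . )], [S → . d d c], [S → . y T], [S' → . S] }  — shift
  I1: { [S → ) .] }  — reduce
  I2: { [S' → S .] }  — accept
  I3: { [S → d . d c] }  — shift
  I4: { [S → . )], [S → . d d c], [S → . y T], [S → y . T], [T → . ) y S], [T → . )], [T → . S T T], [T → . S y c] }  — shift
  I5: { [S → ) .], [T → ) . y S], [T → ) .] }  — shift, 2 reduces
  I6: { [S → . )], [S → . d d c], [S → . y T], [T → . ) y S], [T → . )], [T → . S T T], [T → . S y c], [T → S . T T], [T → S . y c] }  — shift
  I7: { [S → y T .] }  — reduce
  I8: { [S → . )], [S → . d d c], [S → . y T], [T → . ) y S], [T → . )], [T → . S T T], [T → . S y c], [T → S T . T] }  — shift
  I9: { [S → . )], [S → . d d c], [S → . y T], [S → y . T], [T → . ) y S], [T → . )], [T → . S T T], [T → . S y c], [T → S y . c] }  — shift
  I10: { [T → S y c .] }  — reduce
  I11: { [T → S T T .] }  — reduce
  I12: { [S → . )], [S → . d d c], [S → . y T], [T → ) y . S] }  — shift
  I13: { [T → ) y S .] }  — reduce
  I14: { [S → d d . c] }  — shift
  I15: { [S → d d c .] }  — reduce

I5 contains complete items [S → ) .], [T → ) .] — reduce-reduce conflict.

Answer: Yes — I5: [S → ) .] vs [T → ) .]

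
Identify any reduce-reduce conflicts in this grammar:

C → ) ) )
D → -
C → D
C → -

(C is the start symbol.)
Augment with C' → C and build the canonical LR(0) collection (I0 = CLOSURE({[C' → . C]}), then GOTO on every symbol after a dot until no new states appear). It has 7 states:
  I0: { [C → . ) ) )], [C → . -], [C → . D], [C' → . C], [D → . -] }  — shift
  I1: { [C → ) . ) )] }  — shift
  I2: { [C → - .], [D → - .] }  — 2 reduces
  I3: { [C' → C .] }  — accept
  I4: { [C → D .] }  — reduce
  I5: { [C → ) ) . )] }  — shift
  I6: { [C → ) ) ) .] }  — reduce

I2 contains complete items [C → - .], [D → - .] — reduce-reduce conflict.

Answer: Yes — I2: [C → - .] vs [D → - .]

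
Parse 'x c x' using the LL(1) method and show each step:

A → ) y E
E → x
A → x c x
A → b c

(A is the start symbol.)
LL(1) parsing maintains a stack (initially the start symbol over $) and the input. At each step: if the stack top is a terminal, match it against the current input token; if it is a non-terminal N, replace it with the RHS of M[N, lookahead] (the unique production whose predict set contains the lookahead).

Stack is shown with the top on the left.

Stack    Input    Action
------------------------
A $      x c x $  output A → x c x
x c x $  x c x $  match 'x'
c x $    c x $    match 'c'
x $      x $      match 'x'
$        $        accept

The string is accepted.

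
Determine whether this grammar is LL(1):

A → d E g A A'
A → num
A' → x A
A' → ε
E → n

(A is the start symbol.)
A grammar is LL(1) if for each non-terminal N with multiple productions, the predict sets of those productions are pairwise disjoint, where PREDICT(N → α) = (FIRST(α) \ {ε}) ∪ (FOLLOW(N) if α ⇒* ε).

Relevant sets:
  FOLLOW(A') = { $, 'x' }

For A:
  PREDICT(A → d E g A A') = { 'd' }
  PREDICT(A → num) = { 'num' }
For A':
  PREDICT(A' → x A) = { 'x' }
  PREDICT(A' → ε) = { $, 'x' }
E has a single production, so nothing to check there.

Conflict found: Predict set conflict for A': { 'x' }
The grammar is NOT LL(1).

Answer: No. Predict set conflict for A': { 'x' }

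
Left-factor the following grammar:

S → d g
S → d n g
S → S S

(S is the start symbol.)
S → d S'
S' → g
S' → n g
S → S S

Left-factoring transforms A → αβ₁ | αβ₂ into A → αA' and A' → β₁ | β₂
(α is the longest common prefix among the alternatives). Repeat until
no nonterminal has two alternatives with a common prefix.

Round 1: S has alternatives sharing prefix 'd'. Introduce S': S → d S'
  Add: S' → g
  Add: S' → n g

No remaining common prefixes — done.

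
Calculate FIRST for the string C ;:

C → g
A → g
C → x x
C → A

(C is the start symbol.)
FIRST sets of the non-terminals involved (from the grammar, by fixed-point iteration):
  FIRST(C) = { 'g', 'x' }

To compute FIRST(C ;), process the symbols left to right:
Symbol C is a non-terminal. Add FIRST(C) \ {ε} = { 'g', 'x' }
C is not nullable (ε ∉ FIRST(C)), so stop here.
FIRST(C ;) = { 'g', 'x' }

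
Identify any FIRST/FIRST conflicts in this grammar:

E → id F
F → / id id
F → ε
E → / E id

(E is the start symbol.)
A FIRST/FIRST conflict occurs when two productions N → α and N → β for the same non-terminal have FIRST(α) ∩ FIRST(β) ≠ ∅ (with ε ∈ FIRST of a nullable right-hand side, so two nullable alternatives also conflict).

Productions for E:
  E → id F: FIRST = { 'id' }
  E → / E id: FIRST = { '/' }
Productions for F:
  F → / id id: FIRST = { '/' }
  F → ε: FIRST = { ε }

All alternatives of each non-terminal have pairwise disjoint FIRST sets.

Answer: No FIRST/FIRST conflicts.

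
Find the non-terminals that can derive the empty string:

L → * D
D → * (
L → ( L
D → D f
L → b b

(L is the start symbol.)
None

There are no ε-productions, so no non-terminal can derive ε.
No non-terminals are nullable.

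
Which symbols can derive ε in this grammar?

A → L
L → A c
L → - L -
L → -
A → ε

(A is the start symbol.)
{ 'A' }

A non-terminal is nullable if it can derive ε (the empty string): either it has an ε-production, or it has a production whose right-hand side consists entirely of nullable non-terminals.

ε-productions: A → ε
So A is immediately nullable.
No further non-terminal can be added: every production for the remaining non-terminals contains a terminal or a non-nullable non-terminal.
Nullable = { 'A' }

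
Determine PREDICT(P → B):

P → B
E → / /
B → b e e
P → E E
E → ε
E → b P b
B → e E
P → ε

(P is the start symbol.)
{ 'b', 'e' }

PREDICT(P → B) = (FIRST(RHS) \ {ε}) ∪ (FOLLOW(P) if ε ∈ FIRST(RHS), i.e. RHS ⇒* ε)
FIRST(B) = { 'b', 'e' }
FIRST(B) = { 'b', 'e' }
ε ∉ FIRST(B), so FOLLOW(P) is not added.
PREDICT(P → B) = { 'b', 'e' }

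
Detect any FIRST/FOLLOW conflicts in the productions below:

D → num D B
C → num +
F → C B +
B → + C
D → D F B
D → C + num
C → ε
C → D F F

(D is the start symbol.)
A FIRST/FOLLOW conflict occurs when a non-terminal N has a nullable alternative N → β (β ⇒* ε) and another alternative N → α with FIRST(α) ∩ FOLLOW(N) ≠ ∅: on such a lookahead the parser cannot decide between expanding α and letting N vanish via β.

Nullable non-terminals: C.
FIRST sets used below: FIRST(D) = { '+', 'num' }

C: nullable alternative(s) C → ε; FOLLOW(C) = { $, '+', 'num' }
  C → num +: FIRST \ {ε} = { 'num' } — overlaps FOLLOW(C) on { 'num' }: CONFLICT
  C → ε: FIRST \ {ε} = { } — this is the only nullable alternative, skip
  C → D F F: FIRST \ {ε} = { '+', 'num' } — overlaps FOLLOW(C) on { '+', 'num' }: CONFLICT

B, D, F have no nullable alternative, so no FIRST/FOLLOW check is needed there.

So the grammar has 2 FIRST/FOLLOW conflicts (marked CONFLICT above).

Answer: Yes. C → num '+' with FOLLOW(C) on { 'num' }; C → D F F with FOLLOW(C) on { '+', 'num' }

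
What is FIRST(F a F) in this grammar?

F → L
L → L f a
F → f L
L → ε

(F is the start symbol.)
FIRST sets of the non-terminals involved (from the grammar, by fixed-point iteration):
  FIRST(F) = { 'f', ε }

To compute FIRST(F a F), process the symbols left to right:
Symbol F is a non-terminal. Add FIRST(F) \ {ε} = { 'f' }
F is nullable (ε ∈ FIRST(F)), continue to the next symbol.
Symbol a is a terminal. Add 'a' and stop.
FIRST(F a F) = { 'a', 'f' }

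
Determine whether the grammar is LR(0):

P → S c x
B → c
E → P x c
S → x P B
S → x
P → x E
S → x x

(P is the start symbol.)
A grammar is LR(0) if no state in the canonical LR(0) collection has:
  - both a shift item (dot before a terminal) and a complete item (shift-reduce conflict), or
  - two or more complete items (reduce-reduce conflict; the accept item [P' → P .] counts as a complete item here).

Augment with P' → P and build the canonical LR(0) collection (I0 = CLOSURE({[P' → . P]}), then GOTO on every symbol after a dot until no new states appear). It has 13 states:
  I0: { [P → . S c x], [P → . x E], [P' → . P], [S → . x P B], [S → . x x], [S → . x] }  — shift
  I1: { [P' → P .] }  — accept
  I2: { [P → S . c x] }  — shift
  I3: { [E → . P x c], [P → . S c x], [P → . x E], [P → x . E], [S → . x P B], [S → . x x], [S → . x], [S → x . P B], [S → x . x], [S → x .] }  — shift, reduce
  I4: { [P → x E .] }  — reduce
  I5: { [B → . c], [E → P . x c], [S → x P . B] }  — shift
  I6: { [E → . P x c], [P → . S c x], [P → . x E], [P → x . E], [S → . x P B], [S → . x x], [S → . x], [S → x . P B], [S → x . x], [S → x .], [S → x x .] }  — shift, 2 reduces
  I7: { [S → x P B .] }  — reduce
  I8: { [B → c .] }  — reduce
  I9: { [E → P x . c] }  — shift
  I10: { [E → P x c .] }  — reduce
  I11: { [P → S c . x] }  — shift
  I12: { [P → S c x .] }  — reduce

Conflict in state I3:
  Shift-reduce conflict between [S → x .] and [P → . x E]
So the grammar is NOT LR(0).

Answer: No. Shift-reduce conflict between [S → x .] and [P → . x E]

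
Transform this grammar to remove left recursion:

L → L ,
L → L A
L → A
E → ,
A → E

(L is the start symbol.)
L is directly left-recursive. The standard transformation for
  A → A α₁ | ... | A α_m | β₁ | ... | β_n
is
  A  → β₁ A' | ... | β_n A'
  A' → α₁ A' | ... | α_m A' | ε

L → A becomes L → A L'
L → L , becomes L' → , L'
L → L A becomes L' → A L'
Add L' → ε

Productions for other non-terminals are unchanged:
  E → ,
  A → E

Resulting grammar:
L → A L'
L' → , L'
L' → A L'
L' → ε
E → ,
A → E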